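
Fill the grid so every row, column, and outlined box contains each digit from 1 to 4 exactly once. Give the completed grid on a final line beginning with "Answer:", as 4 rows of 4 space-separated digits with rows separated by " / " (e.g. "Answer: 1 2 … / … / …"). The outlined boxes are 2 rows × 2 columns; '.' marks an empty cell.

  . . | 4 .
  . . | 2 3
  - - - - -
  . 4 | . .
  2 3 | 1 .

Step 1. [r2c2∈{1}] only 1 remains possible at r2c2, so r2c2=1.
Step 2. [r1c1∈{3}] r1c1's peers cover all but 3, so r1c1=3.
Step 3. [r2c1∈{4}] only 4 remains possible at r2c1. So r2c1=4.
Step 4. [r4c4∈{4}] r4c4 is down to just 4. So r4c4=4.
Step 5. [r3c1∈{1}] r3c1 has the single candidate 1 ⇒ r3c1=1.
Step 6. [r3c3∈{3}] r3c3's peers cover all but 3 ⇒ r3c3=3.
Step 7. [r3c4∈{2}] r3c4 has the single candidate 2. So r3c4=2.
Step 8. [r1c2∈{2}] r1c2's peers cover all but 2 ⇒ r1c2=2.
Step 9. [r1c4∈{1}] only 1 remains possible at r1c4, so r1c4=1.

Answer: 3 2 4 1 / 4 1 2 3 / 1 4 3 2 / 2 3 1 4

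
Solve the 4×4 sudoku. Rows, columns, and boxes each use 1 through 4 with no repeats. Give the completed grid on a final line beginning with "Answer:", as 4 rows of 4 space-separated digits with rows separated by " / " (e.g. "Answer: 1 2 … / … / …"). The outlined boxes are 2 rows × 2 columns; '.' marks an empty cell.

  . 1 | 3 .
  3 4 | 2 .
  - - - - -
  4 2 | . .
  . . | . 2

Step 1. [r3c3∈{1}] r3c3 is down to just 1. So r3c3=1.
Step 2. [r4c3∈{4}] r4c3 is down to just 4. So r4c3=4.
Step 3. [r4c2∈{3}] r4c2 has the single candidate 3, so r4c2=3.
Step 4. [r1c4∈{4}] only 4 remains possible at r1c4, so r1c4=4.
Step 5. [r2c4∈{1}] r2c4's peers cover all but 1 ⇒ r2c4=1.
Step 6. [r3c4∈{3}] nothing but 3 survives at r3c4, so r3c4=3.
Step 7. [r4c1∈{1}] r4c1 is down to just 1, so r4c1=1.
Step 8. [r1c1∈{2}] r1c1 is down to just 2, so r1c1=2.

Answer: 2 1 3 4 / 3 4 2 1 / 4 2 1 3 / 1 3 4 2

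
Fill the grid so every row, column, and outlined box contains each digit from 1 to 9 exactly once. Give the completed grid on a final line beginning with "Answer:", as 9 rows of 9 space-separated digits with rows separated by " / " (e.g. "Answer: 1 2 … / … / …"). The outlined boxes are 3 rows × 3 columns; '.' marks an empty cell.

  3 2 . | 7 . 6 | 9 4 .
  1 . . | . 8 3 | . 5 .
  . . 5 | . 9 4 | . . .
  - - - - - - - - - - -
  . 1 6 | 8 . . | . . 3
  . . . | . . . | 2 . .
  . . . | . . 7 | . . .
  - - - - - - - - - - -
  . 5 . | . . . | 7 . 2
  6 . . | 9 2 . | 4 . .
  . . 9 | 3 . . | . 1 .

Step 1. [r1c3∈{8}] nothing but 8 survives at r1c3 ⇒ r1c3=8.
Step 2. [r3c1∈{7}] r3c1 is down to just 7 ⇒ r3c1=7.
Step 3. [r4c7∈{5}] r4c7 is down to just 5 ⇒ r4c7=5.
Step 4. [r4c5∈{4}] r4c5's peers cover all but 4 ⇒ r4c5=4.
Step 5. [r2c7∈{6}] r2c7 has the single candidate 6 ⇒ r2c7=6.
Step 6. [r9c7∈{8}] r9c7 has the single candidate 8 ⇒ r9c7=8.
Step 7. [r7c8∈{3,6,9}] across row 7, 9 lands solely at r7c8. So r7c8=9.
Step 8. [r7c3∈{1,3,4}] row 7 places 3 nowhere but r7c3. So r7c3=3.
Step 9. [r1c9∈{1}] r1c9's peers cover all but 1, so r1c9=1.
Step 10. [r9c6∈{5}] nothing but 5 survives at r9c6, so r9c6=5.
Step 11. [r3c4∈{1,2}] r3c4 is the only open cell in row 3 admitting 1 ⇒ r3c4=1.
Step 12. [r6c3∈{2,4}] col 3 places 2 nowhere but r6c3. So r6c3=2.
Step 13. [r4c1∈{9}] only 9 remains possible at r4c1, so r4c1=9.
Step 14. [r6c9∈{4,6,8,9}] row 6 places 9 nowhere but r6c9, so r6c9=9.
Step 15. [r5c9∈{4,6,7,8}] col 9 places 4 nowhere but r5c9. So r5c9=4.
Step 16. [r5c3∈{7}] r5c3 is down to just 7 ⇒ r5c3=7.
Step 17. [r1c5∈{5}] nothing but 5 survives at r1c5 ⇒ r1c5=5.
Step 18. [r8c2∈{7,8}] row 8 places 7 nowhere but r8c2 ⇒ r8c2=7.
Step 19. [r7c1∈{4,8}] across box 7, 8 lands solely at r7c1. So r7c1=8.
Step 20. [r7c6∈{1}] nothing but 1 survives at r7c6 ⇒ r7c6=1.
Step 21. [r7c5∈{6}] r7c5 has the single candidate 6 ⇒ r7c5=6.
Step 22. [r9c2∈{4}] nothing but 4 survives at r9c2, so r9c2=4.
Step 23. [r3c8∈{2,3,8}] across row 3, 2 lands solely at r3c8 ⇒ r3c8=2.
Step 24. [r5c1∈{5}] r5c1's peers cover all but 5, so r5c1=5.
Step 25. [r5c4∈{6}] r5c4 has the single candidate 6. So r5c4=6.
Step 26. [r5c8∈{8}] only 8 remains possible at r5c8, so r5c8=8.
Step 27. [r5c2∈{3}] r5c2 is down to just 3. So r5c2=3.
Step 28. [r6c7∈{1}] r6c7 is down to just 1. So r6c7=1.
Step 29. [r2c3∈{4}] r2c3's peers cover all but 4. So r2c3=4.
Step 30. [r6c2∈{8}] nothing but 8 survives at r6c2 ⇒ r6c2=8.
Step 31. [r9c1∈{2}] only 2 remains possible at r9c1, so r9c1=2.
Step 32. [r3c2∈{6}] nothing but 6 survives at r3c2 ⇒ r3c2=6.
Step 33. [r9c9∈{6}] r9c9 is down to just 6, so r9c9=6.
Step 34. [r6c1∈{4}] r6c1 is down to just 4. So r6c1=4.
Step 35. [r8c8∈{3}] nothing but 3 survives at r8c8 ⇒ r8c8=3.
Step 36. [r8c3∈{1}] only 1 remains possible at r8c3, so r8c3=1.
Step 37. [r9c5∈{7}] only 7 remains possible at r9c5, so r9c5=7.
Step 38. [r8c9∈{5}] r8c9 is down to just 5. So r8c9=5.
Step 39. [r3c7∈{3}] only 3 remains possible at r3c7 ⇒ r3c7=3.
Step 40. [r2c4∈{2}] nothing but 2 survives at r2c4 ⇒ r2c4=2.
Step 41. [r5c6∈{9}] nothing but 9 survives at r5c6, so r5c6=9.
Step 42. [r5c5∈{1}] r5c5's peers cover all but 1 ⇒ r5c5=1.
Step 43. [r4c8∈{7}] r4c8 has the single candidate 7, so r4c8=7.
Step 44. [r6c5∈{3}] nothing but 3 survives at r6c5 ⇒ r6c5=3.
Step 45. [r2c2∈{9}] r2c2's peers cover all but 9, so r2c2=9.
Step 46. [r7c4∈{4}] nothing but 4 survives at r7c4 ⇒ r7c4=4.
Step 47. [r6c8∈{6}] r6c8 is down to just 6 ⇒ r6c8=6.
Step 48. [r8c6∈{8}] r8c6's peers cover all but 8. So r8c6=8.
Step 49. [r6c4∈{5}] nothing but 5 survives at r6c4, so r6c4=5.
Step 50. [r2c9∈{7}] nothing but 7 survives at r2c9. So r2c9=7.
Step 51. [r4c6∈{2}] nothing but 2 survives at r4c6. So r4c6=2.
Step 52. [r3c9∈{8}] r3c9 is down to just 8, so r3c9=8.

Answer: 3 2 8 7 5 6 9 4 1 / 1 9 4 2 8 3 6 5 7 / 7 6 5 1 9 4 3 2 8 / 9 1 6 8 4 2 5 7 3 / 5 3 7 6 1 9 2 8 4 / 4 8 2 5 3 7 1 6 9 / 8 5 3 4 6 1 7 9 2 / 6 7 1 9 2 8 4 3 5 / 2 4 9 3 7 5 8 1 6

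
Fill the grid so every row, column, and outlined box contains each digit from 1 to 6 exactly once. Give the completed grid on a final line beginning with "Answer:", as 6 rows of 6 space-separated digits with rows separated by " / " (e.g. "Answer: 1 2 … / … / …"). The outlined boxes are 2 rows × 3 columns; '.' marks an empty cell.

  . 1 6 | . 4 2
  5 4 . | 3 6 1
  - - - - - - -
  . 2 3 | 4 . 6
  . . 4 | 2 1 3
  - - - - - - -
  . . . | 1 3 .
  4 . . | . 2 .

Step 1. [r6c6∈{5}] r6c6 is down to just 5, so r6c6=5.
Step 2. [r5c3∈{2,5}] r5c3 is the only open cell in col 3 admitting 5, so r5c3=5.
Step 3. [r5c2∈{6}] only 6 remains possible at r5c2 ⇒ r5c2=6.
Step 4. [r2c3∈{2}] only 2 remains possible at r2c3, so r2c3=2.
Step 5. [r3c1∈{1}] nothing but 1 survives at r3c1. So r3c1=1.
Step 6. [r1c1∈{3}] r1c1 has the single candidate 3. So r1c1=3.
Step 7. [r6c2∈{3}] only 3 remains possible at r6c2. So r6c2=3.
Step 8. [r4c1∈{6}] r4c1 has the single candidate 6. So r4c1=6.
Step 9. [r4c2∈{5}] only 5 remains possible at r4c2 ⇒ r4c2=5.
Step 10. [r5c6∈{4}] only 4 remains possible at r5c6 ⇒ r5c6=4.
Step 11. [r6c3∈{1}] r6c3 has the single candidate 1, so r6c3=1.
Step 12. [r3c5∈{5}] r3c5's peers cover all but 5. So r3c5=5.
Step 13. [r1c4∈{5}] only 5 remains possible at r1c4, so r1c4=5.
Step 14. [r6c4∈{6}] r6c4 is down to just 6. So r6c4=6.
Step 15. [r5c1∈{2}] only 2 remains possible at r5c1 ⇒ r5c1=2.

Answer: 3 1 6 5 4 2 / 5 4 2 3 6 1 / 1 2 3 4 5 6 / 6 5 4 2 1 3 / 2 6 5 1 3 4 / 4 3 1 6 2 5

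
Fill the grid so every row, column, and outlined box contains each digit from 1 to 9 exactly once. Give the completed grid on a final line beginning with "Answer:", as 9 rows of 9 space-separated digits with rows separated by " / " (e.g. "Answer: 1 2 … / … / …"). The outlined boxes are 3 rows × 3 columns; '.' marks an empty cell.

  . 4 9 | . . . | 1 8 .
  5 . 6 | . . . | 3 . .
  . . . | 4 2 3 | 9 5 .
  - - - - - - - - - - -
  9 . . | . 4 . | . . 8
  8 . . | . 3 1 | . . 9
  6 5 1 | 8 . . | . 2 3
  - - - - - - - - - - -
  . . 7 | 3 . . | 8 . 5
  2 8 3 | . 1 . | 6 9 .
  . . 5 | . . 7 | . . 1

Step 1. [r7c8∈{4}] r7c8 is down to just 4 ⇒ r7c8=4.
Step 2. [r2c8∈{7}] r2c8's peers cover all but 7. So r2c8=7.
Step 3. [r4c3∈{2}] r4c3 is down to just 2. So r4c3=2.
Step 4. [r5c4∈{2,5,6,7}] in row 5, 2 fits only at r5c4, so r5c4=2.
Step 5. [r1c5∈{5,6,7}] 5 has one home in col 5: r1c5. So r1c5=5.
Step 6. [r1c6∈{6}] r1c6 has the single candidate 6 ⇒ r1c6=6.
Step 7. [r4c4∈{5,6,7}] 6 has one home in box 5: r4c4, so r4c4=6.
Step 8. [r9c4∈{9}] r9c4 is down to just 9. So r9c4=9.
Step 9. [r5c7∈{4,5,7}] across row 5, 5 lands solely at r5c7. So r5c7=5.
Step 10. [r4c7∈{7}] nothing but 7 survives at r4c7 ⇒ r4c7=7.
Step 11. [r7c1∈{1}] r7c1's peers cover all but 1. So r7c1=1.
Step 12. [r6c6∈{9}] r6c6 is down to just 9. So r6c6=9.
Step 13. [r3c2∈{1,7}] in row 3, 1 fits only at r3c2. So r3c2=1.
Step 14. [r9c2∈{6}] r9c2's peers cover all but 6, so r9c2=6.
Step 15. [r2c9∈{2,4}] across row 2, 4 lands solely at r2c9, so r2c9=4.
Step 16. [r3c1∈{7}] r3c1 is down to just 7, so r3c1=7.
Step 17. [r9c5∈{8}] r9c5 has the single candidate 8 ⇒ r9c5=8.
Step 18. [r8c6∈{4,5}] row 8 places 4 nowhere but r8c6 ⇒ r8c6=4.
Step 19. [r5c2∈{7}] nothing but 7 survives at r5c2. So r5c2=7.
Step 20. [r7c6∈{2}] only 2 remains possible at r7c6, so r7c6=2.
Step 21. [r7c5∈{6}] nothing but 6 survives at r7c5 ⇒ r7c5=6.
Step 22. [r5c3∈{4}] r5c3's peers cover all but 4 ⇒ r5c3=4.
Step 23. [r8c4∈{5}] r8c4 has the single candidate 5 ⇒ r8c4=5.
Step 24. [r4c8∈{1}] r4c8 has the single candidate 1, so r4c8=1.
Step 25. [r9c1∈{4}] nothing but 4 survives at r9c1. So r9c1=4.
Step 26. [r6c7∈{4}] nothing but 4 survives at r6c7, so r6c7=4.
Step 27. [r1c4∈{7}] r1c4 has the single candidate 7, so r1c4=7.
Step 28. [r4c2∈{3}] r4c2 is down to just 3. So r4c2=3.
Step 29. [r2c6∈{8}] r2c6 has the single candidate 8, so r2c6=8.
Step 30. [r1c1∈{3}] only 3 remains possible at r1c1, so r1c1=3.
Step 31. [r2c2∈{2}] r2c2 is down to just 2. So r2c2=2.
Step 32. [r2c5∈{9}] r2c5's peers cover all but 9, so r2c5=9.
Step 33. [r2c4∈{1}] nothing but 1 survives at r2c4. So r2c4=1.
Step 34. [r3c9∈{6}] r3c9's peers cover all but 6, so r3c9=6.
Step 35. [r6c5∈{7}] nothing but 7 survives at r6c5 ⇒ r6c5=7.
Step 36. [r5c8∈{6}] r5c8 is down to just 6 ⇒ r5c8=6.
Step 37. [r8c9∈{7}] r8c9 is down to just 7, so r8c9=7.
Step 38. [r4c6∈{5}] only 5 remains possible at r4c6, so r4c6=5.
Step 39. [r9c8∈{3}] nothing but 3 survives at r9c8 ⇒ r9c8=3.
Step 40. [r3c3∈{8}] nothing but 8 survives at r3c3. So r3c3=8.
Step 41. [r7c2∈{9}] nothing but 9 survives at r7c2, so r7c2=9.
Step 42. [r1c9∈{2}] only 2 remains possible at r1c9, so r1c9=2.
Step 43. [r9c7∈{2}] r9c7 is down to just 2. So r9c7=2.

Answer: 3 4 9 7 5 6 1 8 2 / 5 2 6 1 9 8 3 7 4 / 7 1 8 4 2 3 9 5 6 / 9 3 2 6 4 5 7 1 8 / 8 7 4 2 3 1 5 6 9 / 6 5 1 8 7 9 4 2 3 / 1 9 7 3 6 2 8 4 5 / 2 8 3 5 1 4 6 9 7 / 4 6 5 9 8 7 2 3 1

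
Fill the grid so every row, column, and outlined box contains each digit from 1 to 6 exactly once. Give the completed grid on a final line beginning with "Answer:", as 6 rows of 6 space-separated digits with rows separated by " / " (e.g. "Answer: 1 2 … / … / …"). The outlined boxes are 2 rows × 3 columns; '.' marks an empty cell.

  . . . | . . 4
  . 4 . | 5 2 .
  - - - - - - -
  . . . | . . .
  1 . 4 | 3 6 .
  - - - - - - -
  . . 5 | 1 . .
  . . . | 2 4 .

Step 1. [r5c5∈{3}] only 3 remains possible at r5c5, so r5c5=3.
Step 2. [r3c5∈{1,5}] across col 5, 5 lands solely at r3c5 ⇒ r3c5=5.
Step 3. [r5c6∈{6}] r5c6 has the single candidate 6 ⇒ r5c6=6.
Step 4. [r1c1∈{2,3,5,6}] across col 1, 5 lands solely at r1c1, so r1c1=5.
Step 5. [r5c2∈{2}] r5c2 has the single candidate 2. So r5c2=2.
Step 6. [r3c1∈{2,3,6}] in col 1, 2 fits only at r3c1, so r3c1=2.
Step 7. [r1c5∈{1}] only 1 remains possible at r1c5. So r1c5=1.
Step 8. [r6c2∈{1,3,6}] in col 2, 1 fits only at r6c2 ⇒ r6c2=1.
Step 9. [r2c3∈{1,3,6}] r2c3 is the only open cell in row 2 admitting 1 ⇒ r2c3=1.
Step 10. [r2c1∈{3,6}] r2c1 is the only open cell in row 2 admitting 6, so r2c1=6.
Step 11. [r1c2∈{3}] nothing but 3 survives at r1c2. So r1c2=3.
Step 12. [r3c3∈{3,6}] 3 has one home in row 3: r3c3. So r3c3=3.
Step 13. [r3c2∈{6}] r3c2 is down to just 6 ⇒ r3c2=6.
Step 14. [r1c3∈{2}] only 2 remains possible at r1c3. So r1c3=2.
Step 15. [r5c1∈{4}] r5c1 has the single candidate 4, so r5c1=4.
Step 16. [r1c4∈{6}] only 6 remains possible at r1c4, so r1c4=6.
Step 17. [r3c6∈{1}] r3c6 is down to just 1, so r3c6=1.
Step 18. [r3c4∈{4}] r3c4 is down to just 4. So r3c4=4.
Step 19. [r6c1∈{3}] r6c1's peers cover all but 3. So r6c1=3.
Step 20. [r4c6∈{2}] r4c6 has the single candidate 2, so r4c6=2.
Step 21. [r2c6∈{3}] nothing but 3 survives at r2c6 ⇒ r2c6=3.
Step 22. [r4c2∈{5}] nothing but 5 survives at r4c2 ⇒ r4c2=5.
Step 23. [r6c3∈{6}] r6c3 has the single candidate 6. So r6c3=6.
Step 24. [r6c6∈{5}] r6c6 is down to just 5 ⇒ r6c6=5.

Answer: 5 3 2 6 1 4 / 6 4 1 5 2 3 / 2 6 3 4 5 1 / 1 5 4 3 6 2 / 4 2 5 1 3 6 / 3 1 6 2 4 5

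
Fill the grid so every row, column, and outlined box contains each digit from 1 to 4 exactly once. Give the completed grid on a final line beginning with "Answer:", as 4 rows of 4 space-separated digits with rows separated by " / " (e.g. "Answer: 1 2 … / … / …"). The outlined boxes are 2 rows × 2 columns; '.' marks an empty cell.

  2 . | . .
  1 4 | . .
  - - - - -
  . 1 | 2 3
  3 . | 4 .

Step 1. [r1c3∈{1,3}] 1 has one home in col 3: r1c3, so r1c3=1.
Step 2. [r4c4∈{1}] nothing but 1 survives at r4c4. So r4c4=1.
Step 3. [r4c2∈{2}] only 2 remains possible at r4c2, so r4c2=2.
Step 4. [r3c1∈{4}] only 4 remains possible at r3c1, so r3c1=4.
Step 5. [r1c2∈{3}] r1c2's peers cover all but 3 ⇒ r1c2=3.
Step 6. [r2c3∈{3}] r2c3 has the single candidate 3, so r2c3=3.
Step 7. [r2c4∈{2}] r2c4's peers cover all but 2, so r2c4=2.
Step 8. [r1c4∈{4}] only 4 remains possible at r1c4 ⇒ r1c4=4.

Answer: 2 3 1 4 / 1 4 3 2 / 4 1 2 3 / 3 2 4 1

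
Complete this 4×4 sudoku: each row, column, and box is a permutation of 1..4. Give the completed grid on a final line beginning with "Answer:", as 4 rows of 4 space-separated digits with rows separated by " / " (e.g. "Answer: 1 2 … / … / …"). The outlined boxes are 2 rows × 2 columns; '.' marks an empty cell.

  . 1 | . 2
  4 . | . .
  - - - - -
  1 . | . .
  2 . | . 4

Step 1. [r3c4∈{3}] r3c4 has the single candidate 3. So r3c4=3.
Step 2. [r1c1∈{3}] only 3 remains possible at r1c1, so r1c1=3.
Step 3. [r2c3∈{1,3}] r2c3 is the only open cell in row 2 admitting 3. So r2c3=3.
Step 4. [r3c3∈{2}] r3c3 is down to just 2 ⇒ r3c3=2.
Step 5. [r4c2∈{3}] r4c2's peers cover all but 3 ⇒ r4c2=3.
Step 6. [r3c2∈{4}] r3c2 has the single candidate 4 ⇒ r3c2=4.
Step 7. [r1c3∈{4}] r1c3 is down to just 4, so r1c3=4.
Step 8. [r4c3∈{1}] nothing but 1 survives at r4c3 ⇒ r4c3=1.
Step 9. [r2c2∈{2}] r2c2's peers cover all but 2. So r2c2=2.
Step 10. [r2c4∈{1}] only 1 remains possible at r2c4, so r2c4=1.

Answer: 3 1 4 2 / 4 2 3 1 / 1 4 2 3 / 2 3 1 4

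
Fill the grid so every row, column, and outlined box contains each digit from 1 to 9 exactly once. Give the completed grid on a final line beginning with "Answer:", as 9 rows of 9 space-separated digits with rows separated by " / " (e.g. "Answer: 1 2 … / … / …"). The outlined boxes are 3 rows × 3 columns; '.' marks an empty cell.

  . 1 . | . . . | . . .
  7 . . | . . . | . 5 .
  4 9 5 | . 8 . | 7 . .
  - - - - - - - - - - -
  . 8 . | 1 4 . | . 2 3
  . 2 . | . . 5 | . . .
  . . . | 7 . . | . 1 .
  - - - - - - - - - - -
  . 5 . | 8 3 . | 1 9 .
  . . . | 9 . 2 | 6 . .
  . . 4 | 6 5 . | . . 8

Step 1. [r9c1∈{1,2,3,9}] row 9 places 9 nowhere but r9c1. So r9c1=9.
Step 2. [r5c4∈{3}] only 3 remains possible at r5c4, so r5c4=3.
Step 3. [r4c3∈{6,7,9}] r4c3 is the only open cell in row 4 admitting 7, so r4c3=7.
Step 4. [r3c4∈{2}] only 2 remains possible at r3c4 ⇒ r3c4=2.
Step 5. [r2c4∈{4}] nothing but 4 survives at r2c4. So r2c4=4.
Step 6. [r9c7∈{2,3}] row 9 places 2 nowhere but r9c7. So r9c7=2.
Step 7. [r9c6∈{1,7}] in row 9, 1 fits only at r9c6, so r9c6=1.
Step 8. [r8c5∈{7}] r8c5 is down to just 7, so r8c5=7.
Step 9. [r8c2∈{3}] nothing but 3 survives at r8c2. So r8c2=3.
Step 10. [r2c2∈{6}] only 6 remains possible at r2c2 ⇒ r2c2=6.
Step 11. [r8c8∈{4}] only 4 remains possible at r8c8, so r8c8=4.
Step 12. [r1c6∈{3,6,7,9}] row 1 places 7 nowhere but r1c6, so r1c6=7.
Step 13. [r9c8∈{3,7}] r9c8 is the only open cell in row 9 admitting 3. So r9c8=3.
Step 14. [r3c8∈{6}] r3c8 has the single candidate 6. So r3c8=6.
Step 15. [r1c8∈{8}] r1c8 is down to just 8 ⇒ r1c8=8.
Step 16. [r6c6∈{6,8,9}] col 6 places 8 nowhere but r6c6 ⇒ r6c6=8.
Step 17. [r4c6∈{6,9}] r4c6 is the only open cell in col 6 admitting 6. So r4c6=6.
Step 18. [r4c7∈{5,9}] row 4 places 9 nowhere but r4c7. So r4c7=9.
Step 19. [r2c6∈{3,9}] 9 has one home in col 6: r2c6, so r2c6=9.
Step 20. [r6c7∈{4,5}] in col 7, 5 fits only at r6c7, so r6c7=5.
Step 21. [r2c3∈{2,3,8}] row 2 places 8 nowhere but r2c3. So r2c3=8.
Step 22. [r2c9∈{1,2}] 2 has one home in row 2: r2c9, so r2c9=2.
Step 23. [r5c5∈{9}] r5c5's peers cover all but 9, so r5c5=9.
Step 24. [r8c3∈{1}] r8c3's peers cover all but 1, so r8c3=1.
Step 25. [r5c3∈{6}] r5c3 has the single candidate 6, so r5c3=6.
Step 26. [r6c1∈{3}] nothing but 3 survives at r6c1. So r6c1=3.
Step 27. [r1c3∈{2,3}] across col 3, 3 lands solely at r1c3 ⇒ r1c3=3.
Step 28. [r1c7∈{4}] r1c7 has the single candidate 4, so r1c7=4.
Step 29. [r5c9∈{4,7}] 4 has one home in row 5: r5c9, so r5c9=4.
Step 30. [r7c3∈{2}] nothing but 2 survives at r7c3. So r7c3=2.
Step 31. [r7c9∈{7}] r7c9's peers cover all but 7. So r7c9=7.
Step 32. [r5c8∈{7}] r5c8 is down to just 7, so r5c8=7.
Step 33. [r1c5∈{6}] nothing but 6 survives at r1c5 ⇒ r1c5=6.
Step 34. [r6c2∈{4}] r6c2 has the single candidate 4. So r6c2=4.
Step 35. [r3c6∈{3}] r3c6 is down to just 3, so r3c6=3.
Step 36. [r5c7∈{8}] r5c7 is down to just 8 ⇒ r5c7=8.
Step 37. [r2c7∈{3}] r2c7's peers cover all but 3, so r2c7=3.
Step 38. [r6c3∈{9}] r6c3's peers cover all but 9 ⇒ r6c3=9.
Step 39. [r4c1∈{5}] r4c1 is down to just 5, so r4c1=5.
Step 40. [r8c9∈{5}] only 5 remains possible at r8c9 ⇒ r8c9=5.
Step 41. [r3c9∈{1}] r3c9 has the single candidate 1 ⇒ r3c9=1.
Step 42. [r6c9∈{6}] only 6 remains possible at r6c9. So r6c9=6.
Step 43. [r7c6∈{4}] r7c6 has the single candidate 4. So r7c6=4.
Step 44. [r1c1∈{2}] r1c1 has the single candidate 2. So r1c1=2.
Step 45. [r7c1∈{6}] r7c1's peers cover all but 6. So r7c1=6.
Step 46. [r1c9∈{9}] only 9 remains possible at r1c9. So r1c9=9.
Step 47. [r2c5∈{1}] r2c5 is down to just 1, so r2c5=1.
Step 48. [r5c1∈{1}] nothing but 1 survives at r5c1 ⇒ r5c1=1.
Step 49. [r1c4∈{5}] nothing but 5 survives at r1c4 ⇒ r1c4=5.
Step 50. [r9c2∈{7}] r9c2's peers cover all but 7. So r9c2=7.
Step 51. [r6c5∈{2}] nothing but 2 survives at r6c5 ⇒ r6c5=2.
Step 52. [r8c1∈{8}] r8c1 is down to just 8 ⇒ r8c1=8.

Answer: 2 1 3 5 6 7 4 8 9 / 7 6 8 4 1 9 3 5 2 / 4 9 5 2 8 3 7 6 1 / 5 8 7 1 4 6 9 2 3 / 1 2 6 3 9 5 8 7 4 / 3 4 9 7 2 8 5 1 6 / 6 5 2 8 3 4 1 9 7 / 8 3 1 9 7 2 6 4 5 / 9 7 4 6 5 1 2 3 8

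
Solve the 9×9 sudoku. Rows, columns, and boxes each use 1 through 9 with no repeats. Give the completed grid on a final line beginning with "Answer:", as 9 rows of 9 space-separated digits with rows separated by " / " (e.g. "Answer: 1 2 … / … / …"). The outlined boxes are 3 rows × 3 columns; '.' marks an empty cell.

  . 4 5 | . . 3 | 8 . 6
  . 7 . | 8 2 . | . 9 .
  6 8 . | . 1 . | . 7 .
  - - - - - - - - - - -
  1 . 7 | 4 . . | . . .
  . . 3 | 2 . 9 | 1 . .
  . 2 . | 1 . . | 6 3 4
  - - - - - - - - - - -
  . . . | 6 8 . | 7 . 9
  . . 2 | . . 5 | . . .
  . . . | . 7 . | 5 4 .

Step 1. [r8c7∈{3}] r8c7 has the single candidate 3. So r8c7=3.
Step 2. [r8c4∈{9}] r8c4 has the single candidate 9. So r8c4=9.
Step 3. [r9c3∈{1,6,8,9}] r9c3 is the only open cell in col 3 admitting 6, so r9c3=6.
Step 4. [r2c9∈{1,3,5}] r2c9 is the only open cell in row 2 admitting 5 ⇒ r2c9=5.
Step 5. [r8c2∈{1}] nothing but 1 survives at r8c2, so r8c2=1.
Step 6. [r8c9∈{8}] r8c9's peers cover all but 8, so r8c9=8.
Step 7. [r5c1∈{4,5,8}] r5c1 is the only open cell in row 5 admitting 4. So r5c1=4.
Step 8. [r4c9∈{2}] only 2 remains possible at r4c9, so r4c9=2.
Step 9. [r7c8∈{1,2}] in box 9, 2 fits only at r7c8, so r7c8=2.
Step 10. [r6c3∈{8,9}] col 3 places 8 nowhere but r6c3 ⇒ r6c3=8.
Step 11. [r6c1∈{5,9}] in row 6, 9 fits only at r6c1 ⇒ r6c1=9.
Step 12. [r3c6∈{4}] only 4 remains possible at r3c6 ⇒ r3c6=4.
Step 13. [r7c1∈{3,5}] r7c1 is the only open cell in col 1 admitting 5, so r7c1=5.
Step 14. [r9c4∈{3}] r9c4 is down to just 3, so r9c4=3.
Step 15. [r5c8∈{5,8}] in row 5, 8 fits only at r5c8 ⇒ r5c8=8.
Step 16. [r4c5∈{3,5,6}] in row 4, 3 fits only at r4c5. So r4c5=3.
Step 17. [r5c5∈{5,6}] 6 has one home in col 5: r5c5. So r5c5=6.
Step 18. [r9c6∈{1,2}] 2 has one home in row 9: r9c6. So r9c6=2.
Step 19. [r4c2∈{5,6}] 6 has one home in row 4: r4c2 ⇒ r4c2=6.
Step 20. [r1c8∈{1}] r1c8's peers cover all but 1 ⇒ r1c8=1.
Step 21. [r8c1∈{7}] only 7 remains possible at r8c1. So r8c1=7.
Step 22. [r1c1∈{2}] r1c1 is down to just 2 ⇒ r1c1=2.
Step 23. [r3c3∈{9}] r3c3's peers cover all but 9 ⇒ r3c3=9.
Step 24. [r2c3∈{1}] r2c3 is down to just 1. So r2c3=1.
Step 25. [r9c2∈{9}] only 9 remains possible at r9c2. So r9c2=9.
Step 26. [r8c8∈{6}] r8c8 has the single candidate 6 ⇒ r8c8=6.
Step 27. [r1c5∈{9}] r1c5's peers cover all but 9 ⇒ r1c5=9.
Step 28. [r1c4∈{7}] r1c4's peers cover all but 7. So r1c4=7.
Step 29. [r6c5∈{5}] r6c5's peers cover all but 5, so r6c5=5.
Step 30. [r6c6∈{7}] only 7 remains possible at r6c6. So r6c6=7.
Step 31. [r9c9∈{1}] only 1 remains possible at r9c9, so r9c9=1.
Step 32. [r8c5∈{4}] r8c5 has the single candidate 4, so r8c5=4.
Step 33. [r5c9∈{7}] only 7 remains possible at r5c9, so r5c9=7.
Step 34. [r2c6∈{6}] r2c6's peers cover all but 6, so r2c6=6.
Step 35. [r4c6∈{8}] r4c6 has the single candidate 8 ⇒ r4c6=8.
Step 36. [r2c7∈{4}] r2c7 has the single candidate 4, so r2c7=4.
Step 37. [r5c2∈{5}] r5c2's peers cover all but 5. So r5c2=5.
Step 38. [r4c8∈{5}] only 5 remains possible at r4c8. So r4c8=5.
Step 39. [r9c1∈{8}] nothing but 8 survives at r9c1. So r9c1=8.
Step 40. [r7c6∈{1}] r7c6's peers cover all but 1. So r7c6=1.
Step 41. [r7c3∈{4}] r7c3 has the single candidate 4. So r7c3=4.
Step 42. [r3c9∈{3}] nothing but 3 survives at r3c9 ⇒ r3c9=3.
Step 43. [r3c4∈{5}] only 5 remains possible at r3c4. So r3c4=5.
Step 44. [r3c7∈{2}] r3c7's peers cover all but 2, so r3c7=2.
Step 45. [r4c7∈{9}] r4c7 has the single candidate 9, so r4c7=9.
Step 46. [r2c1∈{3}] r2c1 has the single candidate 3. So r2c1=3.
Step 47. [r7c2∈{3}] only 3 remains possible at r7c2, so r7c2=3.

Answer: 2 4 5 7 9 3 8 1 6 / 3 7 1 8 2 6 4 9 5 / 6 8 9 5 1 4 2 7 3 / 1 6 7 4 3 8 9 5 2 / 4 5 3 2 6 9 1 8 7 / 9 2 8 1 5 7 6 3 4 / 5 3 4 6 8 1 7 2 9 / 7 1 2 9 4 5 3 6 8 / 8 9 6 3 7 2 5 4 1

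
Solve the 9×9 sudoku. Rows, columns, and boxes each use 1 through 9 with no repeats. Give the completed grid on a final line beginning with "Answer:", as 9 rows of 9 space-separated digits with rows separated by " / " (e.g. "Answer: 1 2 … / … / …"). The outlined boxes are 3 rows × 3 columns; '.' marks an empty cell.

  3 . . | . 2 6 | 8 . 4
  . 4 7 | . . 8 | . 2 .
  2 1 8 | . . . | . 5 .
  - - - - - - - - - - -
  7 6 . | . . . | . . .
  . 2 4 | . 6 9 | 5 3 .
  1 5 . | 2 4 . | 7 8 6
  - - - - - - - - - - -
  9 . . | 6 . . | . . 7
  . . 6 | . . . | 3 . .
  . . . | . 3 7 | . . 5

Step 1. [r8c9∈{1,2,8,9}] 8 has one home in col 9: r8c9 ⇒ r8c9=8.
Step 2. [r5c9∈{1}] r5c9 has the single candidate 1 ⇒ r5c9=1.
Step 3. [r6c6∈{3}] r6c6 has the single candidate 3 ⇒ r6c6=3.
Step 4. [r8c6∈{1,2,4,5}] r8c6 is the only open cell in row 8 admitting 2. So r8c6=2.
Step 5. [r9c8∈{1,4,6,9}] r9c8 is the only open cell in col 8 admitting 6, so r9c8=6.
Step 6. [r5c4∈{7,8}] r5c4 is the only open cell in row 5 admitting 7, so r5c4=7.
Step 7. [r1c2∈{9}] r1c2 has the single candidate 9, so r1c2=9.
Step 8. [r9c2∈{8}] nothing but 8 survives at r9c2, so r9c2=8.
Step 9. [r4c4∈{1,5,8}] in col 4, 8 fits only at r4c4, so r4c4=8.
Step 10. [r1c3∈{5}] r1c3's peers cover all but 5. So r1c3=5.
Step 11. [r1c4∈{1}] r1c4 is down to just 1, so r1c4=1.
Step 12. [r2c7∈{1,6,9}] r2c7 is the only open cell in row 2 admitting 1. So r2c7=1.
Step 13. [r9c1∈{4}] r9c1's peers cover all but 4 ⇒ r9c1=4.
Step 14. [r9c4∈{9}] r9c4 is down to just 9. So r9c4=9.
Step 15. [r9c7∈{2}] r9c7 has the single candidate 2 ⇒ r9c7=2.
Step 16. [r7c7∈{4}] r7c7's peers cover all but 4 ⇒ r7c7=4.
Step 17. [r7c8∈{1}] nothing but 1 survives at r7c8. So r7c8=1.
Step 18. [r4c7∈{9}] r4c7 has the single candidate 9, so r4c7=9.
Step 19. [r7c6∈{5}] r7c6's peers cover all but 5. So r7c6=5.
Step 20. [r2c4∈{3,5}] col 4 places 5 nowhere but r2c4, so r2c4=5.
Step 21. [r2c5∈{9}] r2c5 is down to just 9 ⇒ r2c5=9.
Step 22. [r3c4∈{3,4}] 3 has one home in col 4: r3c4, so r3c4=3.
Step 23. [r7c2∈{3}] only 3 remains possible at r7c2. So r7c2=3.
Step 24. [r4c5∈{1,5}] in row 4, 5 fits only at r4c5, so r4c5=5.
Step 25. [r8c8∈{9}] nothing but 9 survives at r8c8 ⇒ r8c8=9.
Step 26. [r8c4∈{4}] only 4 remains possible at r8c4. So r8c4=4.
Step 27. [r3c6∈{4}] r3c6 is down to just 4 ⇒ r3c6=4.
Step 28. [r2c1∈{6}] nothing but 6 survives at r2c1 ⇒ r2c1=6.
Step 29. [r4c8∈{4}] only 4 remains possible at r4c8 ⇒ r4c8=4.
Step 30. [r7c3∈{2}] only 2 remains possible at r7c3, so r7c3=2.
Step 31. [r3c5∈{7}] r3c5's peers cover all but 7. So r3c5=7.
Step 32. [r8c2∈{7}] nothing but 7 survives at r8c2. So r8c2=7.
Step 33. [r1c8∈{7}] r1c8 is down to just 7. So r1c8=7.
Step 34. [r7c5∈{8}] nothing but 8 survives at r7c5. So r7c5=8.
Step 35. [r8c1∈{5}] r8c1's peers cover all but 5 ⇒ r8c1=5.
Step 36. [r4c6∈{1}] nothing but 1 survives at r4c6, so r4c6=1.
Step 37. [r5c1∈{8}] nothing but 8 survives at r5c1 ⇒ r5c1=8.
Step 38. [r4c9∈{2}] r4c9 is down to just 2 ⇒ r4c9=2.
Step 39. [r4c3∈{3}] r4c3 has the single candidate 3. So r4c3=3.
Step 40. [r3c7∈{6}] r3c7 has the single candidate 6. So r3c7=6.
Step 41. [r2c9∈{3}] nothing but 3 survives at r2c9 ⇒ r2c9=3.
Step 42. [r9c3∈{1}] only 1 remains possible at r9c3. So r9c3=1.
Step 43. [r3c9∈{9}] r3c9's peers cover all but 9, so r3c9=9.
Step 44. [r6c3∈{9}] r6c3's peers cover all but 9, so r6c3=9.
Step 45. [r8c5∈{1}] r8c5 is down to just 1 ⇒ r8c5=1.

Answer: 3 9 5 1 2 6 8 7 4 / 6 4 7 5 9 8 1 2 3 / 2 1 8 3 7 4 6 5 9 / 7 6 3 8 5 1 9 4 2 / 8 2 4 7 6 9 5 3 1 / 1 5 9 2 4 3 7 8 6 / 9 3 2 6 8 5 4 1 7 / 5 7 6 4 1 2 3 9 8 / 4 8 1 9 3 7 2 6 5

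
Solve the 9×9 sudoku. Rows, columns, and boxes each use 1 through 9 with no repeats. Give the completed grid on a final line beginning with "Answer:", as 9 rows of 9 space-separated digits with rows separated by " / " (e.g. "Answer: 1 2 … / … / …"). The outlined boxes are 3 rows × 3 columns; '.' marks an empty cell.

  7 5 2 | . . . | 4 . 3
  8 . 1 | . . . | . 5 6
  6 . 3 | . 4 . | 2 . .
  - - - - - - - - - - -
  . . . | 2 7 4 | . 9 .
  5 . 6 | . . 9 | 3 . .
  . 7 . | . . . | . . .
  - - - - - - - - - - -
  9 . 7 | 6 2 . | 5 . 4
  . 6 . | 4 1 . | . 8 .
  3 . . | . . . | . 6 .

Step 1. [r5c5∈{8}] r5c5 has the single candidate 8, so r5c5=8.
Step 2. [r3c9∈{1,7,8,9}] box 3 places 8 nowhere but r3c9, so r3c9=8.
Step 3. [r5c4∈{1}] r5c4 is down to just 1, so r5c4=1.
Step 4. [r2c7∈{7,9}] box 3 places 9 nowhere but r2c7. So r2c7=9.
Step 5. [r8c6∈{3,5,7}] r8c6 is the only open cell in row 8 admitting 3. So r8c6=3.
Step 6. [r6c1∈{1,2,4}] in col 1, 4 fits only at r6c1. So r6c1=4.
Step 7. [r1c8∈{1}] only 1 remains possible at r1c8. So r1c8=1.
Step 8. [r7c6∈{8}] r7c6's peers cover all but 8, so r7c6=8.
Step 9. [r4c3∈{8}] r4c3 is down to just 8. So r4c3=8.
Step 10. [r4c1∈{1}] r4c1's peers cover all but 1. So r4c1=1.
Step 11. [r6c8∈{2}] r6c8 has the single candidate 2. So r6c8=2.
Step 12. [r9c2∈{1,2,4,8}] across row 9, 8 lands solely at r9c2 ⇒ r9c2=8.
Step 13. [r9c9∈{1,2,7,9}] row 9 places 2 nowhere but r9c9. So r9c9=2.
Step 14. [r3c8∈{7}] r3c8 has the single candidate 7, so r3c8=7.
Step 15. [r6c7∈{1,6,8}] 8 has one home in row 6: r6c7, so r6c7=8.
Step 16. [r1c6∈{6}] r1c6 is down to just 6 ⇒ r1c6=6.
Step 17. [r6c6∈{5}] r6c6 has the single candidate 5. So r6c6=5.
Step 18. [r9c6∈{7}] r9c6 is down to just 7. So r9c6=7.
Step 19. [r1c5∈{9}] only 9 remains possible at r1c5 ⇒ r1c5=9.
Step 20. [r6c4∈{3}] r6c4 has the single candidate 3 ⇒ r6c4=3.
Step 21. [r9c5∈{5}] r9c5 has the single candidate 5. So r9c5=5.
Step 22. [r8c9∈{7,9}] across row 8, 9 lands solely at r8c9. So r8c9=9.
Step 23. [r2c5∈{3}] only 3 remains possible at r2c5. So r2c5=3.
Step 24. [r5c9∈{7}] nothing but 7 survives at r5c9. So r5c9=7.
Step 25. [r9c7∈{1}] nothing but 1 survives at r9c7 ⇒ r9c7=1.
Step 26. [r9c4∈{9}] r9c4 is down to just 9, so r9c4=9.
Step 27. [r6c9∈{1}] only 1 remains possible at r6c9. So r6c9=1.
Step 28. [r3c2∈{9}] r3c2 has the single candidate 9, so r3c2=9.
Step 29. [r4c7∈{6}] r4c7's peers cover all but 6, so r4c7=6.
Step 30. [r2c2∈{4}] r2c2 is down to just 4, so r2c2=4.
Step 31. [r4c2∈{3}] r4c2 is down to just 3 ⇒ r4c2=3.
Step 32. [r4c9∈{5}] nothing but 5 survives at r4c9, so r4c9=5.
Step 33. [r2c4∈{7}] r2c4 is down to just 7 ⇒ r2c4=7.
Step 34. [r3c6∈{1}] nothing but 1 survives at r3c6, so r3c6=1.
Step 35. [r5c2∈{2}] r5c2 has the single candidate 2, so r5c2=2.
Step 36. [r7c8∈{3}] r7c8 is down to just 3, so r7c8=3.
Step 37. [r8c3∈{5}] r8c3 is down to just 5 ⇒ r8c3=5.
Step 38. [r7c2∈{1}] r7c2's peers cover all but 1. So r7c2=1.
Step 39. [r1c4∈{8}] r1c4's peers cover all but 8. So r1c4=8.
Step 40. [r8c1∈{2}] r8c1's peers cover all but 2 ⇒ r8c1=2.
Step 41. [r3c4∈{5}] r3c4 has the single candidate 5, so r3c4=5.
Step 42. [r6c5∈{6}] only 6 remains possible at r6c5 ⇒ r6c5=6.
Step 43. [r9c3∈{4}] only 4 remains possible at r9c3, so r9c3=4.
Step 44. [r5c8∈{4}] r5c8's peers cover all but 4, so r5c8=4.
Step 45. [r8c7∈{7}] nothing but 7 survives at r8c7. So r8c7=7.
Step 46. [r6c3∈{9}] r6c3 has the single candidate 9, so r6c3=9.
Step 47. [r2c6∈{2}] r2c6's peers cover all but 2, so r2c6=2.

Answer: 7 5 2 8 9 6 4 1 3 / 8 4 1 7 3 2 9 5 6 / 6 9 3 5 4 1 2 7 8 / 1 3 8 2 7 4 6 9 5 / 5 2 6 1 8 9 3 4 7 / 4 7 9 3 6 5 8 2 1 / 9 1 7 6 2 8 5 3 4 / 2 6 5 4 1 3 7 8 9 / 3 8 4 9 5 7 1 6 2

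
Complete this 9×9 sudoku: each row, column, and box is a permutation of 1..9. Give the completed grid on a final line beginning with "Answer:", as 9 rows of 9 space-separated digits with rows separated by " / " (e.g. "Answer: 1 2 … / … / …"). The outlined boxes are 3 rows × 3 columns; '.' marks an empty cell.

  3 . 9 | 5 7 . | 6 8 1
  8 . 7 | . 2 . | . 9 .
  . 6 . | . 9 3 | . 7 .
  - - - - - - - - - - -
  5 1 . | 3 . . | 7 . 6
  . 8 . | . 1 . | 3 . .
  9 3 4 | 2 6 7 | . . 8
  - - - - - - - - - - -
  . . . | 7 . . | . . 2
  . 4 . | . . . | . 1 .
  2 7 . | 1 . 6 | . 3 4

Step 1. [r4c6∈{4,8,9}] in row 4, 9 fits only at r4c6 ⇒ r4c6=9.
Step 2. [r3c9∈{5}] r3c9 is down to just 5, so r3c9=5.
Step 3. [r1c6∈{4}] nothing but 4 survives at r1c6 ⇒ r1c6=4.
Step 4. [r9c7∈{5,8,9}] row 9 places 9 nowhere but r9c7 ⇒ r9c7=9.
Step 5. [r7c5∈{3,4,5,8}] across row 7, 4 lands solely at r7c5. So r7c5=4.
Step 6. [r7c3∈{1,3,5,6,8}] across row 7, 3 lands solely at r7c3. So r7c3=3.
Step 7. [r4c3∈{2}] r4c3's peers cover all but 2 ⇒ r4c3=2.
Step 8. [r8c1∈{6}] only 6 remains possible at r8c1. So r8c1=6.
Step 9. [r5c6∈{5}] r5c6 is down to just 5, so r5c6=5.
Step 10. [r7c6∈{8}] r7c6 has the single candidate 8. So r7c6=8.
Step 11. [r7c7∈{5}] r7c7's peers cover all but 5 ⇒ r7c7=5.
Step 12. [r3c1∈{1,4}] r3c1 is the only open cell in col 1 admitting 4, so r3c1=4.
Step 13. [r9c5∈{5}] r9c5 is down to just 5 ⇒ r9c5=5.
Step 14. [r5c4∈{4}] r5c4 is down to just 4, so r5c4=4.
Step 15. [r8c3∈{5,8}] 5 has one home in row 8: r8c3 ⇒ r8c3=5.
Step 16. [r1c2∈{2}] r1c2's peers cover all but 2. So r1c2=2.
Step 17. [r8c6∈{2}] r8c6's peers cover all but 2. So r8c6=2.
Step 18. [r9c3∈{8}] nothing but 8 survives at r9c3, so r9c3=8.
Step 19. [r5c9∈{9}] r5c9 has the single candidate 9. So r5c9=9.
Step 20. [r2c7∈{4}] nothing but 4 survives at r2c7 ⇒ r2c7=4.
Step 21. [r7c8∈{6}] r7c8's peers cover all but 6. So r7c8=6.
Step 22. [r8c4∈{9}] only 9 remains possible at r8c4, so r8c4=9.
Step 23. [r5c8∈{2}] nothing but 2 survives at r5c8 ⇒ r5c8=2.
Step 24. [r8c9∈{7}] only 7 remains possible at r8c9 ⇒ r8c9=7.
Step 25. [r5c1∈{7}] r5c1's peers cover all but 7, so r5c1=7.
Step 26. [r8c7∈{8}] r8c7's peers cover all but 8, so r8c7=8.
Step 27. [r8c5∈{3}] nothing but 3 survives at r8c5, so r8c5=3.
Step 28. [r3c3∈{1}] nothing but 1 survives at r3c3 ⇒ r3c3=1.
Step 29. [r2c9∈{3}] r2c9 is down to just 3 ⇒ r2c9=3.
Step 30. [r6c7∈{1}] only 1 remains possible at r6c7, so r6c7=1.
Step 31. [r5c3∈{6}] r5c3's peers cover all but 6. So r5c3=6.
Step 32. [r7c1∈{1}] nothing but 1 survives at r7c1. So r7c1=1.
Step 33. [r6c8∈{5}] r6c8 has the single candidate 5, so r6c8=5.
Step 34. [r3c4∈{8}] r3c4 is down to just 8 ⇒ r3c4=8.
Step 35. [r3c7∈{2}] r3c7's peers cover all but 2 ⇒ r3c7=2.
Step 36. [r4c5∈{8}] r4c5's peers cover all but 8 ⇒ r4c5=8.
Step 37. [r2c4∈{6}] r2c4 is down to just 6. So r2c4=6.
Step 38. [r2c6∈{1}] r2c6 is down to just 1. So r2c6=1.
Step 39. [r7c2∈{9}] nothing but 9 survives at r7c2, so r7c2=9.
Step 40. [r2c2∈{5}] r2c2 is down to just 5. So r2c2=5.
Step 41. [r4c8∈{4}] only 4 remains possible at r4c8 ⇒ r4c8=4.

Answer: 3 2 9 5 7 4 6 8 1 / 8 5 7 6 2 1 4 9 3 / 4 6 1 8 9 3 2 7 5 / 5 1 2 3 8 9 7 4 6 / 7 8 6 4 1 5 3 2 9 / 9 3 4 2 6 7 1 5 8 / 1 9 3 7 4 8 5 6 2 / 6 4 5 9 3 2 8 1 7 / 2 7 8 1 5 6 9 3 4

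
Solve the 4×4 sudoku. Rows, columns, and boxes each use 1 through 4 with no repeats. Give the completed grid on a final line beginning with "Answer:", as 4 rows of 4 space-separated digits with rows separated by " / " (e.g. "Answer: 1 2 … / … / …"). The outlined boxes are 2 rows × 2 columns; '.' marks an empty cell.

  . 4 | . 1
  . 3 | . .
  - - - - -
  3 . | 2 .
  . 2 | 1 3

Step 1. [r2c4∈{2,4}] in col 4, 2 fits only at r2c4. So r2c4=2.
Step 2. [r4c1∈{4}] r4c1 has the single candidate 4 ⇒ r4c1=4.
Step 3. [r3c4∈{4}] r3c4's peers cover all but 4, so r3c4=4.
Step 4. [r2c1∈{1}] only 1 remains possible at r2c1, so r2c1=1.
Step 5. [r1c3∈{3}] r1c3's peers cover all but 3, so r1c3=3.
Step 6. [r1c1∈{2}] r1c1's peers cover all but 2 ⇒ r1c1=2.
Step 7. [r3c2∈{1}] only 1 remains possible at r3c2 ⇒ r3c2=1.
Step 8. [r2c3∈{4}] nothing but 4 survives at r2c3. So r2c3=4.

Answer: 2 4 3 1 / 1 3 4 2 / 3 1 2 4 / 4 2 1 3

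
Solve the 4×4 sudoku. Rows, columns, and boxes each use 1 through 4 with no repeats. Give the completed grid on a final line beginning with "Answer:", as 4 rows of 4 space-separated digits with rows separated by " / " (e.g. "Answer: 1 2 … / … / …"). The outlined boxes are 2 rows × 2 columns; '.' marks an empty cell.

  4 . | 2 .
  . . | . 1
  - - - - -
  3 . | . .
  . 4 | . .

Step 1. [r4c1∈{1,2}] col 1 places 1 nowhere but r4c1. So r4c1=1.
Step 2. [r1c4∈{3}] nothing but 3 survives at r1c4. So r1c4=3.
Step 3. [r3c4∈{2,4}] col 4 places 4 nowhere but r3c4, so r3c4=4.
Step 4. [r2c2∈{2,3}] 3 has one home in row 2: r2c2, so r2c2=3.
Step 5. [r3c3∈{1}] only 1 remains possible at r3c3 ⇒ r3c3=1.
Step 6. [r1c2∈{1}] r1c2 is down to just 1, so r1c2=1.
Step 7. [r3c2∈{2}] nothing but 2 survives at r3c2, so r3c2=2.
Step 8. [r4c4∈{2}] nothing but 2 survives at r4c4, so r4c4=2.
Step 9. [r2c3∈{4}] r2c3 is down to just 4 ⇒ r2c3=4.
Step 10. [r2c1∈{2}] nothing but 2 survives at r2c1, so r2c1=2.
Step 11. [r4c3∈{3}] nothing but 3 survives at r4c3. So r4c3=3.

Answer: 4 1 2 3 / 2 3 4 1 / 3 2 1 4 / 1 4 3 2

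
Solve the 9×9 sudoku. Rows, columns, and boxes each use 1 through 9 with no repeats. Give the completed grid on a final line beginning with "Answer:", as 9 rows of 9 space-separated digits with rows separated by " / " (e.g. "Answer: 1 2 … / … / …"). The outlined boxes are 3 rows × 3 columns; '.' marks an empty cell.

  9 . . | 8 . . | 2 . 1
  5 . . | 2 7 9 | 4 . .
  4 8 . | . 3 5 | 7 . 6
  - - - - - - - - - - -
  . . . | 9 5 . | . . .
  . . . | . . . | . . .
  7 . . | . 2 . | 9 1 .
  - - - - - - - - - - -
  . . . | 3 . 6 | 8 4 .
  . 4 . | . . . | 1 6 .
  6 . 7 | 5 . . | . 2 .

Step 1. [r5c7∈{3,5,6}] r5c7 is the only open cell in col 7 admitting 5 ⇒ r5c7=5.
Step 2. [r1c6∈{4}] r1c6 is down to just 4 ⇒ r1c6=4.
Step 3. [r7c9∈{5,7,9}] r7c9 is the only open cell in row 7 admitting 7 ⇒ r7c9=7.
Step 4. [r3c3∈{1,2}] row 3 places 2 nowhere but r3c3, so r3c3=2.
Step 5. [r9c5∈{1,4,8,9}] 4 has one home in row 9: r9c5. So r9c5=4.
Step 6. [r9c6∈{1,8}] row 9 places 8 nowhere but r9c6 ⇒ r9c6=8.
Step 7. [r9c2∈{1,3,9}] 1 has one home in row 9: r9c2. So r9c2=1.
Step 8. [r5c5∈{1,6,8}] in col 5, 8 fits only at r5c5. So r5c5=8.
Step 9. [r6c6∈{3}] nothing but 3 survives at r6c6, so r6c6=3.
Step 10. [r7c1∈{2}] nothing but 2 survives at r7c1 ⇒ r7c1=2.
Step 11. [r2c3∈{1,3,6}] in row 2, 1 fits only at r2c3 ⇒ r2c3=1.
Step 12. [r2c2∈{3,6}] across row 2, 6 lands solely at r2c2, so r2c2=6.
Step 13. [r1c3∈{3}] r1c3's peers cover all but 3. So r1c3=3.
Step 14. [r8c1∈{3,8}] in box 7, 3 fits only at r8c1. So r8c1=3.
Step 15. [r4c1∈{1,8}] 8 has one home in col 1: r4c1, so r4c1=8.
Step 16. [r4c6∈{1,7}] across row 4, 1 lands solely at r4c6, so r4c6=1.
Step 17. [r5c6∈{7}] r5c6 is down to just 7. So r5c6=7.
Step 18. [r5c8∈{3}] r5c8's peers cover all but 3, so r5c8=3.
Step 19. [r8c5∈{9}] only 9 remains possible at r8c5. So r8c5=9.
Step 20. [r6c2∈{5}] r6c2's peers cover all but 5. So r6c2=5.
Step 21. [r7c3∈{5,9}] across row 7, 5 lands solely at r7c3, so r7c3=5.
Step 22. [r5c3∈{4,6,9}] col 3 places 9 nowhere but r5c3. So r5c3=9.
Step 23. [r5c2∈{2}] nothing but 2 survives at r5c2. So r5c2=2.
Step 24. [r5c9∈{4}] r5c9's peers cover all but 4 ⇒ r5c9=4.
Step 25. [r4c3∈{4,6}] r4c3 is the only open cell in row 4 admitting 4. So r4c3=4.
Step 26. [r2c9∈{3,8}] in row 2, 3 fits only at r2c9, so r2c9=3.
Step 27. [r5c4∈{6}] only 6 remains possible at r5c4 ⇒ r5c4=6.
Step 28. [r4c9∈{2}] r4c9 is down to just 2 ⇒ r4c9=2.
Step 29. [r1c8∈{5}] r1c8's peers cover all but 5, so r1c8=5.
Step 30. [r3c8∈{9}] only 9 remains possible at r3c8 ⇒ r3c8=9.
Step 31. [r7c2∈{9}] nothing but 9 survives at r7c2, so r7c2=9.
Step 32. [r8c6∈{2}] r8c6 has the single candidate 2 ⇒ r8c6=2.
Step 33. [r1c5∈{6}] nothing but 6 survives at r1c5. So r1c5=6.
Step 34. [r8c9∈{5}] r8c9 has the single candidate 5 ⇒ r8c9=5.
Step 35. [r6c4∈{4}] r6c4 has the single candidate 4 ⇒ r6c4=4.
Step 36. [r5c1∈{1}] r5c1 is down to just 1, so r5c1=1.
Step 37. [r9c9∈{9}] nothing but 9 survives at r9c9 ⇒ r9c9=9.
Step 38. [r6c9∈{8}] r6c9 has the single candidate 8 ⇒ r6c9=8.
Step 39. [r8c4∈{7}] only 7 remains possible at r8c4, so r8c4=7.
Step 40. [r7c5∈{1}] r7c5 has the single candidate 1, so r7c5=1.
Step 41. [r4c7∈{6}] r4c7's peers cover all but 6. So r4c7=6.
Step 42. [r6c3∈{6}] r6c3 is down to just 6 ⇒ r6c3=6.
Step 43. [r9c7∈{3}] only 3 remains possible at r9c7. So r9c7=3.
Step 44. [r2c8∈{8}] r2c8 has the single candidate 8 ⇒ r2c8=8.
Step 45. [r8c3∈{8}] r8c3 is down to just 8, so r8c3=8.
Step 46. [r4c2∈{3}] only 3 remains possible at r4c2 ⇒ r4c2=3.
Step 47. [r4c8∈{7}] r4c8's peers cover all but 7, so r4c8=7.
Step 48. [r1c2∈{7}] r1c2 is down to just 7 ⇒ r1c2=7.
Step 49. [r3c4∈{1}] nothing but 1 survives at r3c4, so r3c4=1.

Answer: 9 7 3 8 6 4 2 5 1 / 5 6 1 2 7 9 4 8 3 / 4 8 2 1 3 5 7 9 6 / 8 3 4 9 5 1 6 7 2 / 1 2 9 6 8 7 5 3 4 / 7 5 6 4 2 3 9 1 8 / 2 9 5 3 1 6 8 4 7 / 3 4 8 7 9 2 1 6 5 / 6 1 7 5 4 8 3 2 9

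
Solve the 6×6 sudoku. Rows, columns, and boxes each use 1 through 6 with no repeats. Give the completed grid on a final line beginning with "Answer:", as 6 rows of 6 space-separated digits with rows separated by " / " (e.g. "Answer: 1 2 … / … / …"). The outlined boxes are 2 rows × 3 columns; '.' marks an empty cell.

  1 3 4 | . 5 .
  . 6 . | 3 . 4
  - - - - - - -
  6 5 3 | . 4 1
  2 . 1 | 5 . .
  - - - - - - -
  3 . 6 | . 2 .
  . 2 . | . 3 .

Step 1. [r6c3∈{5}] nothing but 5 survives at r6c3, so r6c3=5.
Step 2. [r6c6∈{6}] r6c6 is down to just 6. So r6c6=6.
Step 3. [r5c2∈{1,4}] 1 has one home in col 2: r5c2 ⇒ r5c2=1.
Step 4. [r1c6∈{2}] r1c6 is down to just 2, so r1c6=2.
Step 5. [r5c4∈{4}] nothing but 4 survives at r5c4, so r5c4=4.
Step 6. [r2c5∈{1}] r2c5 has the single candidate 1. So r2c5=1.
Step 7. [r2c1∈{5}] r2c1's peers cover all but 5. So r2c1=5.
Step 8. [r4c6∈{3}] r4c6 has the single candidate 3 ⇒ r4c6=3.
Step 9. [r2c3∈{2}] r2c3's peers cover all but 2. So r2c3=2.
Step 10. [r3c4∈{2}] r3c4 has the single candidate 2. So r3c4=2.
Step 11. [r4c2∈{4}] r4c2's peers cover all but 4. So r4c2=4.
Step 12. [r6c4∈{1}] r6c4's peers cover all but 1, so r6c4=1.
Step 13. [r6c1∈{4}] only 4 remains possible at r6c1, so r6c1=4.
Step 14. [r1c4∈{6}] r1c4's peers cover all but 6, so r1c4=6.
Step 15. [r5c6∈{5}] r5c6 has the single candidate 5, so r5c6=5.
Step 16. [r4c5∈{6}] only 6 remains possible at r4c5 ⇒ r4c5=6.

Answer: 1 3 4 6 5 2 / 5 6 2 3 1 4 / 6 5 3 2 4 1 / 2 4 1 5 6 3 / 3 1 6 4 2 5 / 4 2 5 1 3 6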